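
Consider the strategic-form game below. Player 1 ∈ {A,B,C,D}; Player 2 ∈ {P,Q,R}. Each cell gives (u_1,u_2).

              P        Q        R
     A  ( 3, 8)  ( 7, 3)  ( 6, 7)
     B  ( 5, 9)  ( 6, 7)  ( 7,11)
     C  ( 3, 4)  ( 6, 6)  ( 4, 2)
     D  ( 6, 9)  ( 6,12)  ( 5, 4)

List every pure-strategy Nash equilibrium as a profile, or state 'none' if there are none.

(A,P): not NE [P1→D gives 6>3]
(A,Q): not NE [P2→P gives 8>3]
(A,R): not NE [P1→B gives 7>6; P2→P gives 8>7]
(B,P): not NE [P1→D gives 6>5; P2→R gives 11>9]
(B,Q): not NE [P1→A gives 7>6; P2→R gives 11>7]
(B,R): NE
(C,P): not NE [P1→D gives 6>3; P2→Q gives 6>4]
(C,Q): not NE [P1→A gives 7>6]
(C,R): not NE [P1→B gives 7>4; P2→Q gives 6>2]
(D,P): not NE [P2→Q gives 12>9]
(D,Q): not NE [P1→A gives 7>6]
(D,R): not NE [P1→B gives 7>5; P2→Q gives 12>4]

Nash profiles: (B,R)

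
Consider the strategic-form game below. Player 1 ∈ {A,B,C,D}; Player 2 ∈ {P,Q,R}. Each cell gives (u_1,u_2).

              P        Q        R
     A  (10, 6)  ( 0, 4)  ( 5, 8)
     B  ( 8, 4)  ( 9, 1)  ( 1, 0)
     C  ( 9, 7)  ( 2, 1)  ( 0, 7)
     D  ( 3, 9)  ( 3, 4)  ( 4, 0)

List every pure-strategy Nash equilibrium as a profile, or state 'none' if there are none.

(A,P): not NE [P2→R gives 8>6]
(A,Q): not NE [P1→B gives 9>0; P2→R gives 8>4]
(A,R): NE
(B,P): not NE [P1→A gives 10>8]
(B,Q): not NE [P2→P gives 4>1]
(B,R): not NE [P1→A gives 5>1; P2→P gives 4>0]
(C,P): not NE [P1→A gives 10>9]
(C,Q): not NE [P1→B gives 9>2; P2→R gives 7>1]
(C,R): not NE [P1→A gives 5>0]
(D,P): not NE [P1→A gives 10>3]
(D,Q): not NE [P1→B gives 9>3; P2→P gives 9>4]
(D,R): not NE [P1→A gives 5>4; P2→P gives 9>0]

PSNE = {(A,R)}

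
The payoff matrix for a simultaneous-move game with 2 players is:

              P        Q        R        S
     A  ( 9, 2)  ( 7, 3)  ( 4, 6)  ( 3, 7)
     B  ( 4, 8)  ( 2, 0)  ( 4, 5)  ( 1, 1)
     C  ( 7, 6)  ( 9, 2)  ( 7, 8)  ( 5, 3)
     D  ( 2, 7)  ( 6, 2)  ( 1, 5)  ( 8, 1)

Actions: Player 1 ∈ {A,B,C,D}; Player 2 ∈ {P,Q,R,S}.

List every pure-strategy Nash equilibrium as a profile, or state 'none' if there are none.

PSNE = {(C,R)}

(A,P): not NE [P2→S gives 7>2]
(A,Q): not NE [P1→C gives 9>7; P2→S gives 7>3]
(A,R): not NE [P1→C gives 7>4; P2→S gives 7>6]
(A,S): not NE [P1→D gives 8>3]
(B,P): not NE [P1→A gives 9>4]
(B,Q): not NE [P1→C gives 9>2; P2→P gives 8>0]
(B,R): not NE [P1→C gives 7>4; P2→P gives 8>5]
(B,S): not NE [P1→D gives 8>1; P2→P gives 8>1]
(C,P): not NE [P1→A gives 9>7; P2→R gives 8>6]
(C,Q): not NE [P2→R gives 8>2]
(C,R): NE
(C,S): not NE [P1→D gives 8>5; P2→R gives 8>3]
(D,P): not NE [P1→A gives 9>2]
(D,Q): not NE [P1→C gives 9>6; P2→P gives 7>2]
(D,R): not NE [P1→C gives 7>1; P2→P gives 7>5]
(D,S): not NE [P2→P gives 7>1]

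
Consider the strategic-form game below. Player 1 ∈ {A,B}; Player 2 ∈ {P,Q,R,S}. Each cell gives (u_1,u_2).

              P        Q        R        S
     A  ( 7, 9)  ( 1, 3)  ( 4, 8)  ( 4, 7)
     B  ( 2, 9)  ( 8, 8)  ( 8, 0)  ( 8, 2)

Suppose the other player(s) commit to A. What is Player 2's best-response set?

argmax u_2 = {P}

u_2(P vs A) = 9
u_2(Q vs A) = 3
u_2(R vs A) = 8
u_2(S vs A) = 7
max payoff 9 at {P}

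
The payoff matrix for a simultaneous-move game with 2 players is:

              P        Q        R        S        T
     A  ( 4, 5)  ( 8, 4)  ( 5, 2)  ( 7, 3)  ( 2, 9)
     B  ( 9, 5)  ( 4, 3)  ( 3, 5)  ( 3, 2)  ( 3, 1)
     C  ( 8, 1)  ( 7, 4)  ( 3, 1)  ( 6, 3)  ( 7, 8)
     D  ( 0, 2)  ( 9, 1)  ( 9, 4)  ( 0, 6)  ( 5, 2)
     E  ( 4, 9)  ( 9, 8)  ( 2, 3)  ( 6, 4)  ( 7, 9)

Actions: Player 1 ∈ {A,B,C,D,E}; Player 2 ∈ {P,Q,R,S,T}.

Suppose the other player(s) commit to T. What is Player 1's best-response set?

P1 best: {C,E}

u_1(A vs T) = 2
u_1(B vs T) = 3
u_1(C vs T) = 7
u_1(D vs T) = 5
u_1(E vs T) = 7
max payoff 7 at {C,E}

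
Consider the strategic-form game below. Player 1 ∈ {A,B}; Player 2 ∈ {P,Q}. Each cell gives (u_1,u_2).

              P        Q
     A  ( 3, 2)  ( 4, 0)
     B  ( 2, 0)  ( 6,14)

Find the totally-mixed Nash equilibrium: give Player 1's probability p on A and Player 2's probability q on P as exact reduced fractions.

(p,q) = (7/8, 2/3)

P1 indiff ⇒ q·3+(1-q)·4 = q·2+(1-q)·6 ⇒ q(1) = (1-q)(2) ⇒ q = 2/3
P2 indiff ⇒ p·2+(1-p)·0 = p·0+(1-p)·14 ⇒ p(2) = (1-p)(14) ⇒ p = 7/8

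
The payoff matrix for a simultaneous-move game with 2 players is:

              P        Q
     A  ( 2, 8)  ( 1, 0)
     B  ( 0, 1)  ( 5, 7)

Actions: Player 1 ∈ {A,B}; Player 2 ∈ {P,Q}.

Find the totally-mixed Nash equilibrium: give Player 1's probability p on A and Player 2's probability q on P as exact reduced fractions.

(p,q) = (3/7, 2/3)

P1 indiff ⇒ q·2+(1-q)·1 = q·0+(1-q)·5 ⇒ q(2) = (1-q)(4) ⇒ q = 2/3
P2 indiff ⇒ p·8+(1-p)·1 = p·0+(1-p)·7 ⇒ p(8) = (1-p)(6) ⇒ p = 3/7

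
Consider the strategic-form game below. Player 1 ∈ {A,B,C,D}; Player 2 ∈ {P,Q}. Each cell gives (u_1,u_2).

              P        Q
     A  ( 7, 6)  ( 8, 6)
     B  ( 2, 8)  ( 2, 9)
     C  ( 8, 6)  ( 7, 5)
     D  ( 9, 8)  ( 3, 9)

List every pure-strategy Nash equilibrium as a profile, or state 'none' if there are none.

NE set: (A,Q)

(A,P): not NE [P1→D gives 9>7]
(A,Q): NE
(B,P): not NE [P1→D gives 9>2; P2→Q gives 9>8]
(B,Q): not NE [P1→A gives 8>2]
(C,P): not NE [P1→D gives 9>8]
(C,Q): not NE [P1→A gives 8>7; P2→P gives 6>5]
(D,P): not NE [P2→Q gives 9>8]
(D,Q): not NE [P1→A gives 8>3]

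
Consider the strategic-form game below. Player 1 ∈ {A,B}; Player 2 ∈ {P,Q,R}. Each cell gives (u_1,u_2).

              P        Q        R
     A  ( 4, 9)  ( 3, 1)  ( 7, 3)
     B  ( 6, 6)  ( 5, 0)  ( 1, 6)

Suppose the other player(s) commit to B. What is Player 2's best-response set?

argmax u_2 = {P,R}

u_2(P vs B) = 6
u_2(Q vs B) = 0
u_2(R vs B) = 6
max payoff 6 at {P,R}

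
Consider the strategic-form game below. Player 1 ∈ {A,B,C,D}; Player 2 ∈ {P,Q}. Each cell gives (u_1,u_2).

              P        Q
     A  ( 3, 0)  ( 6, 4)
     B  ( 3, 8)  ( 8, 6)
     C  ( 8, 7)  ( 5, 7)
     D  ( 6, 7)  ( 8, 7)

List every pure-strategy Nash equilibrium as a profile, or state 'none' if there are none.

PSNE = {(C,P), (D,Q)}

(A,P): not NE [P1→C gives 8>3; P2→Q gives 4>0]
(A,Q): not NE [P1→D gives 8>6]
(B,P): not NE [P1→C gives 8>3]
(B,Q): not NE [P2→P gives 8>6]
(C,P): NE
(C,Q): not NE [P1→D gives 8>5]
(D,P): not NE [P1→C gives 8>6]
(D,Q): NE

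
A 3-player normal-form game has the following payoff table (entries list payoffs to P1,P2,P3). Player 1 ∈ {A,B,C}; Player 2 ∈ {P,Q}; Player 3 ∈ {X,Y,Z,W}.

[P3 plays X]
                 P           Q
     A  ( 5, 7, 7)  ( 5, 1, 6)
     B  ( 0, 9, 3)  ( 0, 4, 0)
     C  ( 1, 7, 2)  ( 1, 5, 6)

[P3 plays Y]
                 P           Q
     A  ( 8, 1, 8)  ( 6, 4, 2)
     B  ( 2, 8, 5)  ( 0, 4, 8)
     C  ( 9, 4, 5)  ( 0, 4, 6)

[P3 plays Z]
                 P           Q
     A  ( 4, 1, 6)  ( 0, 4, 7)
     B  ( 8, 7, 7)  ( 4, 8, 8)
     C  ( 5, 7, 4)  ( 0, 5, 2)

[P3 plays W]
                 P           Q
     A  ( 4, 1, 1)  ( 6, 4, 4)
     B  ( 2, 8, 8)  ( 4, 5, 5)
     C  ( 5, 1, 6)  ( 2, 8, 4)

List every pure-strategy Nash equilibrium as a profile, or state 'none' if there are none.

(A,P,X): not NE [P3→Y gives 8>7]
(A,P,Y): not NE [P1→C gives 9>8; P2→Q gives 4>1]
(A,P,Z): not NE [P1→B gives 8>4; P2→Q gives 4>1; P3→Y gives 8>6]
(A,P,W): not NE [P1→C gives 5>4; P2→Q gives 4>1; P3→Y gives 8>1]
(A,Q,X): not NE [P2→P gives 7>1; P3→Z gives 7>6]
(A,Q,Y): not NE [P3→Z gives 7>2]
(A,Q,Z): not NE [P1→B gives 4>0]
(A,Q,W): not NE [P3→Z gives 7>4]
(B,P,X): not NE [P1→A gives 5>0; P3→W gives 8>3]
(B,P,Y): not NE [P1→C gives 9>2; P3→W gives 8>5]
(B,P,Z): not NE [P2→Q gives 8>7; P3→W gives 8>7]
(B,P,W): not NE [P1→C gives 5>2]
(B,Q,X): not NE [P1→A gives 5>0; P2→P gives 9>4; P3→Z gives 8>0]
(B,Q,Y): not NE [P1→A gives 6>0; P2→P gives 8>4]
(B,Q,Z): NE
(B,Q,W): not NE [P1→A gives 6>4; P2→P gives 8>5; P3→Z gives 8>5]
(C,P,X): not NE [P1→A gives 5>1; P3→W gives 6>2]
(C,P,Y): not NE [P3→W gives 6>5]
(C,P,Z): not NE [P1→B gives 8>5; P3→W gives 6>4]
(C,P,W): not NE [P2→Q gives 8>1]
(C,Q,X): not NE [P1→A gives 5>1; P2→P gives 7>5]
(C,Q,Y): not NE [P1→A gives 6>0]
(C,Q,Z): not NE [P1→B gives 4>0; P2→P gives 7>5; P3→Y gives 6>2]
(C,Q,W): not NE [P1→A gives 6>2; P3→Y gives 6>4]

NE set: (B,Q,Z)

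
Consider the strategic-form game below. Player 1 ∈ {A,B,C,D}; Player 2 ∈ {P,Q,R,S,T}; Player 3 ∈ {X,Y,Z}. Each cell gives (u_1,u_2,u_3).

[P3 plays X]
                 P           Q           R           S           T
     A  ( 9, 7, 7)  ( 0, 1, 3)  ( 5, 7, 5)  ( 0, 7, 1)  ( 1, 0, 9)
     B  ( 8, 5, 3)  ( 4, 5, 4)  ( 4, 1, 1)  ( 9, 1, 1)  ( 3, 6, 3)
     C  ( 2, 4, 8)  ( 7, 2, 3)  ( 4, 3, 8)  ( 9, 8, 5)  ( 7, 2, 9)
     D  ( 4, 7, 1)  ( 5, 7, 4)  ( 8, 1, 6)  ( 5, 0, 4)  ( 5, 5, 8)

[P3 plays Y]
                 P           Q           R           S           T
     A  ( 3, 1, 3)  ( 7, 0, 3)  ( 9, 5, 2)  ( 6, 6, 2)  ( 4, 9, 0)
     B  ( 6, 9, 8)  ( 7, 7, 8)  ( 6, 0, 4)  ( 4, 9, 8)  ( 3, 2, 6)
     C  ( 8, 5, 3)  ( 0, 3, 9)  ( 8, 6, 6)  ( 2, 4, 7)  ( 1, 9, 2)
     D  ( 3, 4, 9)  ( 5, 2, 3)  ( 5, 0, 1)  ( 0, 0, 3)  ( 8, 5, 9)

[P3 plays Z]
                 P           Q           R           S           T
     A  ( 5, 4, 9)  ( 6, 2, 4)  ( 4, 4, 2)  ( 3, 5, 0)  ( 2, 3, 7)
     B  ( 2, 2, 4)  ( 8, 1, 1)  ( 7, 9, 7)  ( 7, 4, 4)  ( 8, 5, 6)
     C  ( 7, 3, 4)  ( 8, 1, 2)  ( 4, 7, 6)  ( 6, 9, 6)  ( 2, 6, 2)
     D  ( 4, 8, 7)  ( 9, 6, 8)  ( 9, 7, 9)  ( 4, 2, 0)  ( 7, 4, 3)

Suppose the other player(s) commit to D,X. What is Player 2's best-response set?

u_2(P vs D,X) = 7
u_2(Q vs D,X) = 7
u_2(R vs D,X) = 1
u_2(S vs D,X) = 0
u_2(T vs D,X) = 5
max payoff 7 at {P,Q}

P2 best: {P,Q}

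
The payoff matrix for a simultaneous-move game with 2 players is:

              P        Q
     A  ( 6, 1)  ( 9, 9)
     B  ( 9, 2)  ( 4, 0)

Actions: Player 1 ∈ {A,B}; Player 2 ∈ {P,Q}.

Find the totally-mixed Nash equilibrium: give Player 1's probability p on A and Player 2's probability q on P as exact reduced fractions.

P1 indiff ⇒ q·6+(1-q)·9 = q·9+(1-q)·4 ⇒ q(-3) = (1-q)(-5) ⇒ q = 5/8
P2 indiff ⇒ p·1+(1-p)·2 = p·9+(1-p)·0 ⇒ p(-8) = (1-p)(-2) ⇒ p = 1/5

(p,q) = (1/5, 5/8)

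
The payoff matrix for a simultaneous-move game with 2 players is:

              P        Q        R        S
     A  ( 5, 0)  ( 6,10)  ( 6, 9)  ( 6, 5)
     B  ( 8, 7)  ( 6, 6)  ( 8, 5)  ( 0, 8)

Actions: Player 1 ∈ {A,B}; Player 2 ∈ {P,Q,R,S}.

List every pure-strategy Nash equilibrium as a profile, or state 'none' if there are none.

Nash profiles: (A,Q)

(A,P): not NE [P1→B gives 8>5; P2→Q gives 10>0]
(A,Q): NE
(A,R): not NE [P1→B gives 8>6; P2→Q gives 10>9]
(A,S): not NE [P2→Q gives 10>5]
(B,P): not NE [P2→S gives 8>7]
(B,Q): not NE [P2→S gives 8>6]
(B,R): not NE [P2→S gives 8>5]
(B,S): not NE [P1→A gives 6>0]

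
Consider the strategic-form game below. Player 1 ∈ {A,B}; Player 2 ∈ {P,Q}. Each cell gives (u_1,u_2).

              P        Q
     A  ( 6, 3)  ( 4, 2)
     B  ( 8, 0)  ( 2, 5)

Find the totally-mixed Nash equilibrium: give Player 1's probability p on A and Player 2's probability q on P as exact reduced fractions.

p=5/6, q=1/2

P1 indiff ⇒ q·6+(1-q)·4 = q·8+(1-q)·2 ⇒ q(-2) = (1-q)(-2) ⇒ q = 1/2
P2 indiff ⇒ p·3+(1-p)·0 = p·2+(1-p)·5 ⇒ p(1) = (1-p)(5) ⇒ p = 5/6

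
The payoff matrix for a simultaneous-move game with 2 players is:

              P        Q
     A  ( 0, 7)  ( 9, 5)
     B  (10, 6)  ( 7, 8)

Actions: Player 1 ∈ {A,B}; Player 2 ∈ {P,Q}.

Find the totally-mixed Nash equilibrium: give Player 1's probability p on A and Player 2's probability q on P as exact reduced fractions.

p=1/2, q=1/6

P1 indiff ⇒ q·0+(1-q)·9 = q·10+(1-q)·7 ⇒ q(-10) = (1-q)(-2) ⇒ q = 1/6
P2 indiff ⇒ p·7+(1-p)·6 = p·5+(1-p)·8 ⇒ p(2) = (1-p)(2) ⇒ p = 1/2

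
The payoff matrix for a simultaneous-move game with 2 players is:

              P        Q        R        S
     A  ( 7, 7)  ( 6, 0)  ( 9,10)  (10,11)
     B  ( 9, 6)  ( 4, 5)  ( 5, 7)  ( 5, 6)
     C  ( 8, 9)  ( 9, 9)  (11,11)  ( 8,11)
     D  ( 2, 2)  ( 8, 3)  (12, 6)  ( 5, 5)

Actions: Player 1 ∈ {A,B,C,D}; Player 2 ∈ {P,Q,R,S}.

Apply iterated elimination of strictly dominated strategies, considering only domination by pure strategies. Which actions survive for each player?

Remaining: P1:{A,C,D} P2:{R,S}

P2 drop P (R beats it: A:10>7 B:7>6 C:11>9 D:6>2)
P1 drop B (A beats it: Q:6>4 R:9>5 S:10>5)
P2 drop Q (R beats it: A:10>0 C:11>9 D:6>3)
P1→{A,C,D} P2→{R,S}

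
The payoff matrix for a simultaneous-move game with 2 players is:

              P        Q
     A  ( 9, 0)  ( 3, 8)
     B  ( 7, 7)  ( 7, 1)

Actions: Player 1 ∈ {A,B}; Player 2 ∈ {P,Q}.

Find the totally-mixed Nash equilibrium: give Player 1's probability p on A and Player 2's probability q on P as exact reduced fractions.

p=3/7, q=2/3

P1 indiff ⇒ q·9+(1-q)·3 = q·7+(1-q)·7 ⇒ q(2) = (1-q)(4) ⇒ q = 2/3
P2 indiff ⇒ p·0+(1-p)·7 = p·8+(1-p)·1 ⇒ p(-8) = (1-p)(-6) ⇒ p = 3/7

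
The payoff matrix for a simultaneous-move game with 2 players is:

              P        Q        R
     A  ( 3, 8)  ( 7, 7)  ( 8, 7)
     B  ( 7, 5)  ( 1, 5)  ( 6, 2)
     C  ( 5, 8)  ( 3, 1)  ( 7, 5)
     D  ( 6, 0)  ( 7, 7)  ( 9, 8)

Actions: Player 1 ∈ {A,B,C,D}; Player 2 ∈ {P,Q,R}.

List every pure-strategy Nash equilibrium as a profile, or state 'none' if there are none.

NE set: (B,P), (D,R)

(A,P): not NE [P1→B gives 7>3]
(A,Q): not NE [P2→P gives 8>7]
(A,R): not NE [P1→D gives 9>8; P2→P gives 8>7]
(B,P): NE
(B,Q): not NE [P1→D gives 7>1]
(B,R): not NE [P1→D gives 9>6; P2→Q gives 5>2]
(C,P): not NE [P1→B gives 7>5]
(C,Q): not NE [P1→D gives 7>3; P2→P gives 8>1]
(C,R): not NE [P1→D gives 9>7; P2→P gives 8>5]
(D,P): not NE [P1→B gives 7>6; P2→R gives 8>0]
(D,Q): not NE [P2→R gives 8>7]
(D,R): NE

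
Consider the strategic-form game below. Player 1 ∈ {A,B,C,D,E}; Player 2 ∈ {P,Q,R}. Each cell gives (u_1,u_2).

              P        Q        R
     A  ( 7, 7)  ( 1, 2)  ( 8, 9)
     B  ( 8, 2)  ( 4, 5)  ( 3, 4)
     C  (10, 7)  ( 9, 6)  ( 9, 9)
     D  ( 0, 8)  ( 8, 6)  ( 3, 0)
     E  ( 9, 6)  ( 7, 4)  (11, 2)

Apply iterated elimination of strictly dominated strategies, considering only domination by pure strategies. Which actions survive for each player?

P1 drop A (C beats it: P:10>7 Q:9>1 R:9>8)
P1 drop B (C beats it: P:10>8 Q:9>4 R:9>3)
P1 drop D (C beats it: P:10>0 Q:9>8 R:9>3)
P2 drop Q (P beats it: C:7>6 E:6>4)
P1→{C,E} P2→{P,R}

IESDS → P1:{C,E} P2:{P,R}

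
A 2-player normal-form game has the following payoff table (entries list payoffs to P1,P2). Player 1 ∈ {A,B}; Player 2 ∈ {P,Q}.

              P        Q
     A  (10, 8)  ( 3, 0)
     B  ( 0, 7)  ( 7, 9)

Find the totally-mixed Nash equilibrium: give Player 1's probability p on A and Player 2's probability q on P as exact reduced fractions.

P1 indiff ⇒ q·10+(1-q)·3 = q·0+(1-q)·7 ⇒ q(10) = (1-q)(4) ⇒ q = 2/7
P2 indiff ⇒ p·8+(1-p)·7 = p·0+(1-p)·9 ⇒ p(8) = (1-p)(2) ⇒ p = 1/5

P1 mixes 1/5 on A; P2 mixes 2/7 on P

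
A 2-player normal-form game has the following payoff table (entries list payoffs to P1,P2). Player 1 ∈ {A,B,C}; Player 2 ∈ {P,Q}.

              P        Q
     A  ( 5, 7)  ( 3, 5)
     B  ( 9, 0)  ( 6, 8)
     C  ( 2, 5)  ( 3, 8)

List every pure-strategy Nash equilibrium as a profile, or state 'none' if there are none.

(A,P): not NE [P1→B gives 9>5]
(A,Q): not NE [P1→B gives 6>3; P2→P gives 7>5]
(B,P): not NE [P2→Q gives 8>0]
(B,Q): NE
(C,P): not NE [P1→B gives 9>2; P2→Q gives 8>5]
(C,Q): not NE [P1→B gives 6>3]

Nash profiles: (B,Q)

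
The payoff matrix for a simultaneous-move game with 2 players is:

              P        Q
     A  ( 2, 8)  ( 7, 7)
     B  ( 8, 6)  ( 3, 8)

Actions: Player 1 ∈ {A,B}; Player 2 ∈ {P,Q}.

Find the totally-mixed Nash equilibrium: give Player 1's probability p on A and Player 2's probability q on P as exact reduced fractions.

(p,q) = (2/3, 2/5)

P1 indiff ⇒ q·2+(1-q)·7 = q·8+(1-q)·3 ⇒ q(-6) = (1-q)(-4) ⇒ q = 2/5
P2 indiff ⇒ p·8+(1-p)·6 = p·7+(1-p)·8 ⇒ p(1) = (1-p)(2) ⇒ p = 2/3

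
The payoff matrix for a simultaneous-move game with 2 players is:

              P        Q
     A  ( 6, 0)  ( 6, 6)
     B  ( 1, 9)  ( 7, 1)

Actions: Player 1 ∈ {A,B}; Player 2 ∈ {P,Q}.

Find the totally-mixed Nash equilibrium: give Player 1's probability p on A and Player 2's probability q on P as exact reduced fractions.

(p,q) = (4/7, 1/6)

P1 indiff ⇒ q·6+(1-q)·6 = q·1+(1-q)·7 ⇒ q(5) = (1-q)(1) ⇒ q = 1/6
P2 indiff ⇒ p·0+(1-p)·9 = p·6+(1-p)·1 ⇒ p(-6) = (1-p)(-8) ⇒ p = 4/7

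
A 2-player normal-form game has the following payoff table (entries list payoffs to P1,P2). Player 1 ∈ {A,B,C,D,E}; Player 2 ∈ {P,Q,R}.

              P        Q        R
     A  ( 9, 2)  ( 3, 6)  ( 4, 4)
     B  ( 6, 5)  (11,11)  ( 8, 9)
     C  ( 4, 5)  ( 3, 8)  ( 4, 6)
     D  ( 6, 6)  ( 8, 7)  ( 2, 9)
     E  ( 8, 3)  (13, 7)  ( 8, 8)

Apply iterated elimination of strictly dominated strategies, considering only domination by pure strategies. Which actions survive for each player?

P1 drop C (B beats it: P:6>4 Q:11>3 R:8>4)
P1 drop D (E beats it: P:8>6 Q:13>8 R:8>2)
P2 drop P (Q beats it: A:6>2 B:11>5 E:7>3)
P1 drop A (B beats it: Q:11>3 R:8>4)
P1→{B,E} P2→{Q,R}

Remaining: P1:{B,E} P2:{Q,R}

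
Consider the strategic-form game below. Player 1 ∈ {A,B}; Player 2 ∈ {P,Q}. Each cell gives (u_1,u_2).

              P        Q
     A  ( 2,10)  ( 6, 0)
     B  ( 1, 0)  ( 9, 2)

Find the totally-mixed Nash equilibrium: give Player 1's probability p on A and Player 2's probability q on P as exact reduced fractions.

P1 indiff ⇒ q·2+(1-q)·6 = q·1+(1-q)·9 ⇒ q(1) = (1-q)(3) ⇒ q = 3/4
P2 indiff ⇒ p·10+(1-p)·0 = p·0+(1-p)·2 ⇒ p(10) = (1-p)(2) ⇒ p = 1/6

(p,q) = (1/6, 3/4)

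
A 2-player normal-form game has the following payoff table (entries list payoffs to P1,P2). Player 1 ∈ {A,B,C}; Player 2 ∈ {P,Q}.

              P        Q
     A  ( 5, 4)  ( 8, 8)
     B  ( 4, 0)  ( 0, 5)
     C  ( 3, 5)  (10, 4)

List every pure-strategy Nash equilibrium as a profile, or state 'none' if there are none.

(A,P): not NE [P2→Q gives 8>4]
(A,Q): not NE [P1→C gives 10>8]
(B,P): not NE [P1→A gives 5>4; P2→Q gives 5>0]
(B,Q): not NE [P1→C gives 10>0]
(C,P): not NE [P1→A gives 5>3]
(C,Q): not NE [P2→P gives 5>4]

Equilibria: none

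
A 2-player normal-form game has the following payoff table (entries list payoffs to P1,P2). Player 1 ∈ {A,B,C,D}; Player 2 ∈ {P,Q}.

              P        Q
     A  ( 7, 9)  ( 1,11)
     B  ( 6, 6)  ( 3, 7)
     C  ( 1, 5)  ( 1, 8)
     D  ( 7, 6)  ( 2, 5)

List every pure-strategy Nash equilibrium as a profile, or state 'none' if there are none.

NE set: (B,Q), (D,P)

(A,P): not NE [P2→Q gives 11>9]
(A,Q): not NE [P1→B gives 3>1]
(B,P): not NE [P1→D gives 7>6; P2→Q gives 7>6]
(B,Q): NE
(C,P): not NE [P1→D gives 7>1; P2→Q gives 8>5]
(C,Q): not NE [P1→B gives 3>1]
(D,P): NE
(D,Q): not NE [P1→B gives 3>2; P2→P gives 6>5]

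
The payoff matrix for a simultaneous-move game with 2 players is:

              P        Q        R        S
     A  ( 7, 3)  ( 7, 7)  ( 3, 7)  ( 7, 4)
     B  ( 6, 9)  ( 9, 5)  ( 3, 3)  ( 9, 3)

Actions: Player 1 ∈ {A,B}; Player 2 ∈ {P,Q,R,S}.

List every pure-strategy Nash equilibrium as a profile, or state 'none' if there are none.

Nash profiles: (A,R)

(A,P): not NE [P2→R gives 7>3]
(A,Q): not NE [P1→B gives 9>7]
(A,R): NE
(A,S): not NE [P1→B gives 9>7; P2→R gives 7>4]
(B,P): not NE [P1→A gives 7>6]
(B,Q): not NE [P2→P gives 9>5]
(B,R): not NE [P2→P gives 9>3]
(B,S): not NE [P2→P gives 9>3]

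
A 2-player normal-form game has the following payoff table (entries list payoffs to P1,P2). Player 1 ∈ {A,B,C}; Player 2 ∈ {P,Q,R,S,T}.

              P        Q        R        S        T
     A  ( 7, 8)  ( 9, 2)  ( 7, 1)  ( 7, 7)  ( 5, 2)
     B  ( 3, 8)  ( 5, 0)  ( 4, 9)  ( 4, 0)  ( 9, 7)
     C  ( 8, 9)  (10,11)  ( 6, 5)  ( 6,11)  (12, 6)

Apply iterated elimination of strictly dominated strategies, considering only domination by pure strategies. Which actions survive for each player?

P1 drop B (C beats it: P:8>3 Q:10>5 R:6>4 S:6>4 T:12>9)
P2 drop R (P beats it: A:8>1 C:9>5)
P2 drop T (P beats it: A:8>2 C:9>6)
P1→{A,C} P2→{P,Q,S}

IESDS → P1:{A,C} P2:{P,Q,S}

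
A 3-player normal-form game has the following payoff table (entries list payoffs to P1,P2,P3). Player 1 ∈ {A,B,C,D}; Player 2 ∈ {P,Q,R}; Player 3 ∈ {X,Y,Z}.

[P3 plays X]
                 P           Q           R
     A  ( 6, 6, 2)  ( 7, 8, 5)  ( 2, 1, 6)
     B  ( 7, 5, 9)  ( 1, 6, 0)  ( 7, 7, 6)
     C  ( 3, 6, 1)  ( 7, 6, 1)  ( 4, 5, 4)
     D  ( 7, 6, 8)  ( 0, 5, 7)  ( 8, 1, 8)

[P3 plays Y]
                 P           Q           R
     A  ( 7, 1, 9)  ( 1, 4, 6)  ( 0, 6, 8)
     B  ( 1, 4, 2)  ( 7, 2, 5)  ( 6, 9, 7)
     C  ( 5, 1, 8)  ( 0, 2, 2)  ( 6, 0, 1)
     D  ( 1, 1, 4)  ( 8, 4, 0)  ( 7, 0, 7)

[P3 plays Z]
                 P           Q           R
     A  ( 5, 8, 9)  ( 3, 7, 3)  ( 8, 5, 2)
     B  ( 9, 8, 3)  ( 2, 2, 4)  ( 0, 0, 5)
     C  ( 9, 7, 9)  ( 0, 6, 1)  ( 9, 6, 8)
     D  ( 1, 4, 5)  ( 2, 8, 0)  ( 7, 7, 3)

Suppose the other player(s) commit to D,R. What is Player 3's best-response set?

u_3(X vs D,R) = 8
u_3(Y vs D,R) = 7
u_3(Z vs D,R) = 3
max payoff 8 at {X}

argmax u_3 = {X}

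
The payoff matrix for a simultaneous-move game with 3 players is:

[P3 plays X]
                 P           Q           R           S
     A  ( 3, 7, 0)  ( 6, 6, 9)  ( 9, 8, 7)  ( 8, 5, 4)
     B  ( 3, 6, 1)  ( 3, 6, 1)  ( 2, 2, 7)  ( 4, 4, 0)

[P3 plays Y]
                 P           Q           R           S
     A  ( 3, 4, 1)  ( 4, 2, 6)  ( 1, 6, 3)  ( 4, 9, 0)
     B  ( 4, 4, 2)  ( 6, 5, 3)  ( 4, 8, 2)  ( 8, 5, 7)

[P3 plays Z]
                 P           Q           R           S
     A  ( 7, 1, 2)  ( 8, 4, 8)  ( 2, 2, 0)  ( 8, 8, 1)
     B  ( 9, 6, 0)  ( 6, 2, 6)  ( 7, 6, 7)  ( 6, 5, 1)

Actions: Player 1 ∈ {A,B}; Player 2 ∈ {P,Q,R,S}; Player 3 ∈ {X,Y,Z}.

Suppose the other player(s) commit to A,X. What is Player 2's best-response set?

u_2(P vs A,X) = 7
u_2(Q vs A,X) = 6
u_2(R vs A,X) = 8
u_2(S vs A,X) = 5
max payoff 8 at {R}

BR_2 = {R}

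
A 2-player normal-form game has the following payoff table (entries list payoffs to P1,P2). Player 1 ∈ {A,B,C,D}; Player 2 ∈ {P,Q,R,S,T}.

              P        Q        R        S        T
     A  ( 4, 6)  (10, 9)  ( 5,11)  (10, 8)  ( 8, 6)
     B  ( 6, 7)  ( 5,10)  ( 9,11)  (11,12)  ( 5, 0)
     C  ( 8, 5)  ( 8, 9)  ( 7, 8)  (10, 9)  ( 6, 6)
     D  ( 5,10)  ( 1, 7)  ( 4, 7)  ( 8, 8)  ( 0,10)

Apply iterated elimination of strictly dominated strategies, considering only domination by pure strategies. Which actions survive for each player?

P1 drop D (B beats it: P:6>5 Q:5>1 R:9>4 S:11>8 T:5>0)
P2 drop P (Q beats it: A:9>6 B:10>7 C:9>5)
P2 drop T (Q beats it: A:9>6 B:10>0 C:9>6)
P1→{A,B,C} P2→{Q,R,S}

Survivors P1:{A,B,C} P2:{Q,R,S}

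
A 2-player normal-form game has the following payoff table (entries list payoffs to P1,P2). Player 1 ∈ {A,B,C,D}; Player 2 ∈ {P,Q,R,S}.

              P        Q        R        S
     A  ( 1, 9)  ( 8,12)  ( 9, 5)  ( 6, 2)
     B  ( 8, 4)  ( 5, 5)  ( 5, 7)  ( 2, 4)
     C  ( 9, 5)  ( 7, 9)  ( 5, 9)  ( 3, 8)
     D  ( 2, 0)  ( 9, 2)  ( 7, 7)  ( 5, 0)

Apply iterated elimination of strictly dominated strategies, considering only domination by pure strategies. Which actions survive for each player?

Survivors P1:{A,D} P2:{Q,R}

P2 drop P (Q beats it: A:12>9 B:5>4 C:9>5 D:2>0)
P1 drop B (A beats it: Q:8>5 R:9>5 S:6>2)
P1 drop C (A beats it: Q:8>7 R:9>5 S:6>3)
P2 drop S (Q beats it: A:12>2 D:2>0)
P1→{A,D} P2→{Q,R}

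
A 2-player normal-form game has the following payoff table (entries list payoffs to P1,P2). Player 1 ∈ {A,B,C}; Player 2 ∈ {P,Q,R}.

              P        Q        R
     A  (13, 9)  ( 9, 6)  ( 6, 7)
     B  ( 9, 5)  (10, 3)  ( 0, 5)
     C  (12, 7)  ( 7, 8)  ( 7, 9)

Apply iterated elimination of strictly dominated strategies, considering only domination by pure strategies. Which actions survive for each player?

P2 drop Q (R beats it: A:7>6 B:5>3 C:9>8)
P1 drop B (A beats it: P:13>9 R:6>0)
P1→{A,C} P2→{P,R}

Remaining: P1:{A,C} P2:{P,R}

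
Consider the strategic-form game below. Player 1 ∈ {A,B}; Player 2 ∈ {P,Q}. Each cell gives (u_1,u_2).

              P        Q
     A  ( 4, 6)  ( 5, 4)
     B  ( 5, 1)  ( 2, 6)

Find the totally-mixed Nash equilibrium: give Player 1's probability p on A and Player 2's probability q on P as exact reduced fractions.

P1 indiff ⇒ q·4+(1-q)·5 = q·5+(1-q)·2 ⇒ q(-1) = (1-q)(-3) ⇒ q = 3/4
P2 indiff ⇒ p·6+(1-p)·1 = p·4+(1-p)·6 ⇒ p(2) = (1-p)(5) ⇒ p = 5/7

P1 mixes 5/7 on A; P2 mixes 3/4 on P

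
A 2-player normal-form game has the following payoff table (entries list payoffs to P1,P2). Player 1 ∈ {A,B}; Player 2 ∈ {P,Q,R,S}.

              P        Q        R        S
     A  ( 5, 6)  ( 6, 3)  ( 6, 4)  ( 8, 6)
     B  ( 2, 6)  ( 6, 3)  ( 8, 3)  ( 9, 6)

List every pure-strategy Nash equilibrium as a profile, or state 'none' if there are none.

(A,P): NE
(A,Q): not NE [P2→S gives 6>3]
(A,R): not NE [P1→B gives 8>6; P2→S gives 6>4]
(A,S): not NE [P1→B gives 9>8]
(B,P): not NE [P1→A gives 5>2]
(B,Q): not NE [P2→S gives 6>3]
(B,R): not NE [P2→S gives 6>3]
(B,S): NE

Nash profiles: (A,P), (B,S)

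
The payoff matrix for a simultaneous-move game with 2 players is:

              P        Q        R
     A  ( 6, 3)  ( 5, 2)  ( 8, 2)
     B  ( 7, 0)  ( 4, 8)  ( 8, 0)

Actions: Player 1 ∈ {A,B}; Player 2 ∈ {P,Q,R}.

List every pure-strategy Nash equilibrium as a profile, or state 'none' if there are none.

PSNE: ∅

(A,P): not NE [P1→B gives 7>6]
(A,Q): not NE [P2→P gives 3>2]
(A,R): not NE [P2→P gives 3>2]
(B,P): not NE [P2→Q gives 8>0]
(B,Q): not NE [P1→A gives 5>4]
(B,R): not NE [P2→Q gives 8>0]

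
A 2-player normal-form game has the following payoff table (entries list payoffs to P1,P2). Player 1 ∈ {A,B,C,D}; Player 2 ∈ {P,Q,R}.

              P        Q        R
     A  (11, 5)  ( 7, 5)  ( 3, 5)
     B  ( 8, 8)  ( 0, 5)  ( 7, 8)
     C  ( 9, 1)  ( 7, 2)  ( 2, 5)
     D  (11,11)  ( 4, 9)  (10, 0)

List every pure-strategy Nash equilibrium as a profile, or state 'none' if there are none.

NE set: (A,P), (A,Q), (D,P)

(A,P): NE
(A,Q): NE
(A,R): not NE [P1→D gives 10>3]
(B,P): not NE [P1→D gives 11>8]
(B,Q): not NE [P1→C gives 7>0; P2→R gives 8>5]
(B,R): not NE [P1→D gives 10>7]
(C,P): not NE [P1→D gives 11>9; P2→R gives 5>1]
(C,Q): not NE [P2→R gives 5>2]
(C,R): not NE [P1→D gives 10>2]
(D,P): NE
(D,Q): not NE [P1→C gives 7>4; P2→P gives 11>9]
(D,R): not NE [P2→P gives 11>0]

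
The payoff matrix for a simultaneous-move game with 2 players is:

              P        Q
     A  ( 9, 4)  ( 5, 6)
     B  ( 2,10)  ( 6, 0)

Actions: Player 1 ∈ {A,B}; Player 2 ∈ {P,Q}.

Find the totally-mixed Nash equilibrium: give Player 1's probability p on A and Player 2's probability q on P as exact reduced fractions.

P1 indiff ⇒ q·9+(1-q)·5 = q·2+(1-q)·6 ⇒ q(7) = (1-q)(1) ⇒ q = 1/8
P2 indiff ⇒ p·4+(1-p)·10 = p·6+(1-p)·0 ⇒ p(-2) = (1-p)(-10) ⇒ p = 5/6

P1 mixes 5/6 on A; P2 mixes 1/8 on P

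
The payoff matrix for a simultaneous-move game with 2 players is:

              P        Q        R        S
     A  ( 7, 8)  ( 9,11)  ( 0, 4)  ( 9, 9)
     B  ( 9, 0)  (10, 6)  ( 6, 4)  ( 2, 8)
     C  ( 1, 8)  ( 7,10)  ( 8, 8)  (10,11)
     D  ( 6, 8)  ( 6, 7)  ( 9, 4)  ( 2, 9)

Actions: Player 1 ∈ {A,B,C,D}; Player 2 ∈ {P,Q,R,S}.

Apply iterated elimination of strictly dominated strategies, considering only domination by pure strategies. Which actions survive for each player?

P2 drop P (S beats it: A:9>8 B:8>0 C:11>8 D:9>8)
P2 drop R (Q beats it: A:11>4 B:6>4 C:10>8 D:7>4)
P1 drop D (A beats it: Q:9>6 S:9>2)
P1→{A,B,C} P2→{Q,S}

IESDS → P1:{A,B,C} P2:{Q,S}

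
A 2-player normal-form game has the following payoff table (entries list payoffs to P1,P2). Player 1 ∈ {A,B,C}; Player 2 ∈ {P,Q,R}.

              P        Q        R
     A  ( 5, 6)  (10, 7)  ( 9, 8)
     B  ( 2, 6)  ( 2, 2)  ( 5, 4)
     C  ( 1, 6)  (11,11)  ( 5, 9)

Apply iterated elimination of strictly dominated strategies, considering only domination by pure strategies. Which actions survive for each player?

IESDS → P1:{A,C} P2:{Q,R}

P1 drop B (A beats it: P:5>2 Q:10>2 R:9>5)
P2 drop P (Q beats it: A:7>6 C:11>6)
P1→{A,C} P2→{Q,R}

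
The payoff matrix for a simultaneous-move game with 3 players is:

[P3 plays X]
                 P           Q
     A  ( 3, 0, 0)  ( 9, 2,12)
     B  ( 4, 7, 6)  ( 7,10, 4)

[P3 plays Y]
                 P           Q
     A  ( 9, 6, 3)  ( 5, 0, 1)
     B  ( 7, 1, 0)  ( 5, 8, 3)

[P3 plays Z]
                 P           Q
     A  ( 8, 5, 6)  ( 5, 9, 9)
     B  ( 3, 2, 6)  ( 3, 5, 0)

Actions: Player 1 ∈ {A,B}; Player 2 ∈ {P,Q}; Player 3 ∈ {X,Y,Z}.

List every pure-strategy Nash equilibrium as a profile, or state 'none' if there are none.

PSNE = {(A,Q,X)}

(A,P,X): not NE [P1→B gives 4>3; P2→Q gives 2>0; P3→Z gives 6>0]
(A,P,Y): not NE [P3→Z gives 6>3]
(A,P,Z): not NE [P2→Q gives 9>5]
(A,Q,X): NE
(A,Q,Y): not NE [P2→P gives 6>0; P3→X gives 12>1]
(A,Q,Z): not NE [P3→X gives 12>9]
(B,P,X): not NE [P2→Q gives 10>7]
(B,P,Y): not NE [P1→A gives 9>7; P2→Q gives 8>1; P3→Z gives 6>0]
(B,P,Z): not NE [P1→A gives 8>3; P2→Q gives 5>2]
(B,Q,X): not NE [P1→A gives 9>7]
(B,Q,Y): not NE [P3→X gives 4>3]
(B,Q,Z): not NE [P1→A gives 5>3; P3→X gives 4>0]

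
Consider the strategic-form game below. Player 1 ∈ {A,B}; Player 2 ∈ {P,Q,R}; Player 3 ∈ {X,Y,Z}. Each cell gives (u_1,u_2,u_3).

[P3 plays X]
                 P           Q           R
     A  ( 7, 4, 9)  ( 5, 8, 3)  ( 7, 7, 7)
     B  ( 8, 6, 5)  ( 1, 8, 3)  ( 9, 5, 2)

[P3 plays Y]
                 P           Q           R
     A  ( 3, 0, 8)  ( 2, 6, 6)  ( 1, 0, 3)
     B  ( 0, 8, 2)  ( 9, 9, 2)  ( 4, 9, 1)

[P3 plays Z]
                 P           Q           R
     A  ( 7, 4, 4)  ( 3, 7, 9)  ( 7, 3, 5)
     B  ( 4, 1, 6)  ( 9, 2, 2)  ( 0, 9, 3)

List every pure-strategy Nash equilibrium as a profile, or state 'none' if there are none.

Equilibria: none

(A,P,X): not NE [P1→B gives 8>7; P2→Q gives 8>4]
(A,P,Y): not NE [P2→Q gives 6>0; P3→X gives 9>8]
(A,P,Z): not NE [P2→Q gives 7>4; P3→X gives 9>4]
(A,Q,X): not NE [P3→Z gives 9>3]
(A,Q,Y): not NE [P1→B gives 9>2; P3→Z gives 9>6]
(A,Q,Z): not NE [P1→B gives 9>3]
(A,R,X): not NE [P1→B gives 9>7; P2→Q gives 8>7]
(A,R,Y): not NE [P1→B gives 4>1; P2→Q gives 6>0; P3→X gives 7>3]
(A,R,Z): not NE [P2→Q gives 7>3; P3→X gives 7>5]
(B,P,X): not NE [P2→Q gives 8>6; P3→Z gives 6>5]
(B,P,Y): not NE [P1→A gives 3>0; P2→R gives 9>8; P3→Z gives 6>2]
(B,P,Z): not NE [P1→A gives 7>4; P2→R gives 9>1]
(B,Q,X): not NE [P1→A gives 5>1]
(B,Q,Y): not NE [P3→X gives 3>2]
(B,Q,Z): not NE [P2→R gives 9>2; P3→X gives 3>2]
(B,R,X): not NE [P2→Q gives 8>5; P3→Z gives 3>2]
(B,R,Y): not NE [P3→Z gives 3>1]
(B,R,Z): not NE [P1→A gives 7>0]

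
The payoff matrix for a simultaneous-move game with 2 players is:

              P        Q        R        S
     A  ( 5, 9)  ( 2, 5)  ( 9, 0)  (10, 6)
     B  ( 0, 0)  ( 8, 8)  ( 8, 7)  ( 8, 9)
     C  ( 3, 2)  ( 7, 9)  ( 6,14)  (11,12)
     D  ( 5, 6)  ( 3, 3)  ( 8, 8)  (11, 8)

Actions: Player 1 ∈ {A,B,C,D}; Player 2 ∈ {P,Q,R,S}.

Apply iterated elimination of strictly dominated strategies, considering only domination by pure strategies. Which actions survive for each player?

Remaining: P1:{A,C,D} P2:{P,R,S}

P2 drop Q (S beats it: A:6>5 B:9>8 C:12>9 D:8>3)
P1 drop B (A beats it: P:5>0 R:9>8 S:10>8)
P1→{A,C,D} P2→{P,R,S}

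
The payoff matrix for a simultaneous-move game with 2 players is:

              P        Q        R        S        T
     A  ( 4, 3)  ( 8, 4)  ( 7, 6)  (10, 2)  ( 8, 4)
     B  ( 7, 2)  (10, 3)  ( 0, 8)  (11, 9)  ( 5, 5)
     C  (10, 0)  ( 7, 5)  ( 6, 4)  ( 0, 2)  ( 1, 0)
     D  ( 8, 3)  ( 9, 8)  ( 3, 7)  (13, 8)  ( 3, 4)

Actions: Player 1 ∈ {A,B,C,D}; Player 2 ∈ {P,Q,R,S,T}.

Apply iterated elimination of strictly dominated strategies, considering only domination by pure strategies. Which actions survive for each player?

P2 drop P (Q beats it: A:4>3 B:3>2 C:5>0 D:8>3)
P1 drop C (A beats it: Q:8>7 R:7>6 S:10>0 T:8>1)
P2 drop T (R beats it: A:6>4 B:8>5 D:7>4)
P1→{A,B,D} P2→{Q,R,S}

Remaining: P1:{A,B,D} P2:{Q,R,S}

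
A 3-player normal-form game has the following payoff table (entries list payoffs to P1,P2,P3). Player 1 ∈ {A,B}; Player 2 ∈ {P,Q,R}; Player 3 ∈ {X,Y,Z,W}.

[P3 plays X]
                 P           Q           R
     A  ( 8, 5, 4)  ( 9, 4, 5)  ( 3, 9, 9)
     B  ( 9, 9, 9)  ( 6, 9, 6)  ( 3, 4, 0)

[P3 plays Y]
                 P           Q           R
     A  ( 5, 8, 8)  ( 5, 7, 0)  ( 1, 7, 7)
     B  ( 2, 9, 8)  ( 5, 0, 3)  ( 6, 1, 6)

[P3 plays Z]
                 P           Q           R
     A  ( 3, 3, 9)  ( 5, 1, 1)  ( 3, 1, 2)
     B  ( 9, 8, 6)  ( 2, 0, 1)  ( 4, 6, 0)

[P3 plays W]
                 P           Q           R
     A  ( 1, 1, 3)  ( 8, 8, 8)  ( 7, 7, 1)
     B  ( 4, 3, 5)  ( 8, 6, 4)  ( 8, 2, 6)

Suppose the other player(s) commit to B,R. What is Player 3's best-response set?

u_3(X vs B,R) = 0
u_3(Y vs B,R) = 6
u_3(Z vs B,R) = 0
u_3(W vs B,R) = 6
max payoff 6 at {Y,W}

P3 best: {Y,W}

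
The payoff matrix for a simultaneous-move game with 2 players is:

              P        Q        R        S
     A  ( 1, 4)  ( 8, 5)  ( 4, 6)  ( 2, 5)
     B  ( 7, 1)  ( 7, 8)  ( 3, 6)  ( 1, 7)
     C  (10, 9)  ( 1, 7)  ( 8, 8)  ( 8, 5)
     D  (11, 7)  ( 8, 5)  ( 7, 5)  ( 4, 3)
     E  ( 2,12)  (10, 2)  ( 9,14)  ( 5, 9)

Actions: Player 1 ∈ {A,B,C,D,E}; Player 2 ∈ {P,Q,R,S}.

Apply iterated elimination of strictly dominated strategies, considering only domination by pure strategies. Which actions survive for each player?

P1 drop A (E beats it: P:2>1 Q:10>8 R:9>4 S:5>2)
P1 drop B (D beats it: P:11>7 Q:8>7 R:7>3 S:4>1)
P2 drop Q (P beats it: C:9>7 D:7>5 E:12>2)
P2 drop S (P beats it: C:9>5 D:7>3 E:12>9)
P1→{C,D,E} P2→{P,R}

IESDS → P1:{C,D,E} P2:{P,R}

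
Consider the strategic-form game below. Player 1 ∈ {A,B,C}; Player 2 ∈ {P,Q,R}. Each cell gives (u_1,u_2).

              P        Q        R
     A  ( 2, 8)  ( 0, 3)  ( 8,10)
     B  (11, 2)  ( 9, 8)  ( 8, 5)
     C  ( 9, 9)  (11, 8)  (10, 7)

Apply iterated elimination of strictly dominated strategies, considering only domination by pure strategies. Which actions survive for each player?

IESDS → P1:{B,C} P2:{P,Q}

P1 drop A (C beats it: P:9>2 Q:11>0 R:10>8)
P2 drop R (Q beats it: B:8>5 C:8>7)
P1→{B,C} P2→{P,Q}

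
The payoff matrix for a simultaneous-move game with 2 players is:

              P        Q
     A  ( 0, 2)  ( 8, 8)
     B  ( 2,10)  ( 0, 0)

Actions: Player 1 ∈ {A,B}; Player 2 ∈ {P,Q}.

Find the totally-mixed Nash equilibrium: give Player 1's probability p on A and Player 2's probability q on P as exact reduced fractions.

P1 indiff ⇒ q·0+(1-q)·8 = q·2+(1-q)·0 ⇒ q(-2) = (1-q)(-8) ⇒ q = 4/5
P2 indiff ⇒ p·2+(1-p)·10 = p·8+(1-p)·0 ⇒ p(-6) = (1-p)(-10) ⇒ p = 5/8

p=5/8, q=4/5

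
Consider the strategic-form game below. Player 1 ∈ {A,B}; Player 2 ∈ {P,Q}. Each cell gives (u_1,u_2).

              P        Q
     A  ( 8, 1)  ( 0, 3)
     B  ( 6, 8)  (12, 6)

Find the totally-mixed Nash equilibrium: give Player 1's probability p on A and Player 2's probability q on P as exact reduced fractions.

(p,q) = (1/2, 6/7)

P1 indiff ⇒ q·8+(1-q)·0 = q·6+(1-q)·12 ⇒ q(2) = (1-q)(12) ⇒ q = 6/7
P2 indiff ⇒ p·1+(1-p)·8 = p·3+(1-p)·6 ⇒ p(-2) = (1-p)(-2) ⇒ p = 1/2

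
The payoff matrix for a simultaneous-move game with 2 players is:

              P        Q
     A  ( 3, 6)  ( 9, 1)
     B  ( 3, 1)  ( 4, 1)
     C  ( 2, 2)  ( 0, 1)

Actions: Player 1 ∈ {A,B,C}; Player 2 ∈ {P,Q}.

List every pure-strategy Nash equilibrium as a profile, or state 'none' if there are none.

(A,P): NE
(A,Q): not NE [P2→P gives 6>1]
(B,P): NE
(B,Q): not NE [P1→A gives 9>4]
(C,P): not NE [P1→B gives 3>2]
(C,Q): not NE [P1→A gives 9>0; P2→P gives 2>1]

NE set: (A,P), (B,P)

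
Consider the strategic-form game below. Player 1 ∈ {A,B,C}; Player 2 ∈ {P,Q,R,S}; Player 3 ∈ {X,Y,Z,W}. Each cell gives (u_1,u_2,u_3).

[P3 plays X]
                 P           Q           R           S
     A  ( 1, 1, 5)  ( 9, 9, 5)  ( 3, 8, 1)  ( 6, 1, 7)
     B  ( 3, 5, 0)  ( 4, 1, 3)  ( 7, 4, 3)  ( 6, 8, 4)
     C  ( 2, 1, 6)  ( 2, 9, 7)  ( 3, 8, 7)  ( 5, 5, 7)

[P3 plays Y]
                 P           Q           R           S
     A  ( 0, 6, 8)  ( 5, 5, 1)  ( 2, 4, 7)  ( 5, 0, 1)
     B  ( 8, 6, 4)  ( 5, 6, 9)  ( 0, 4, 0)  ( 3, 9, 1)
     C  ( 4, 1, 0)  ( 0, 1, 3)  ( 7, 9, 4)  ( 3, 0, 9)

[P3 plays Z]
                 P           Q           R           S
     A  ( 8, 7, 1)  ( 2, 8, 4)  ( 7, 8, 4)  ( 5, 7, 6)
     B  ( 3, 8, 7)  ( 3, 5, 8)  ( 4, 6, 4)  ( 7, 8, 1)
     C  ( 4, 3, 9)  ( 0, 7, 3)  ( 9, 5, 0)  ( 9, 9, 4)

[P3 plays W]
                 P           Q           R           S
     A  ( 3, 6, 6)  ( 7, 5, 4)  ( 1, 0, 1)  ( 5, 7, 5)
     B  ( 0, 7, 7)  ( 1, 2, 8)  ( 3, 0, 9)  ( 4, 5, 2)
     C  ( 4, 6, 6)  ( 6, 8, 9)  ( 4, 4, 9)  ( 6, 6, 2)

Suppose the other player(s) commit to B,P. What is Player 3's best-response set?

argmax u_3 = {Z,W}

u_3(X vs B,P) = 0
u_3(Y vs B,P) = 4
u_3(Z vs B,P) = 7
u_3(W vs B,P) = 7
max payoff 7 at {Z,W}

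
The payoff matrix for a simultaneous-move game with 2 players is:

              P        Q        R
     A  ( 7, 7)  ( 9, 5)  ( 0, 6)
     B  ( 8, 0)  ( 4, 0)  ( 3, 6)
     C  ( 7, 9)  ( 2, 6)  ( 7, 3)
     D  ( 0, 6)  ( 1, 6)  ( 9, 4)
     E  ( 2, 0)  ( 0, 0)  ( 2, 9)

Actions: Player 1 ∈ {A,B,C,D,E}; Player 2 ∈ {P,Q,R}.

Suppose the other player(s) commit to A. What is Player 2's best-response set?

u_2(P vs A) = 7
u_2(Q vs A) = 5
u_2(R vs A) = 6
max payoff 7 at {P}

P2 best: {P}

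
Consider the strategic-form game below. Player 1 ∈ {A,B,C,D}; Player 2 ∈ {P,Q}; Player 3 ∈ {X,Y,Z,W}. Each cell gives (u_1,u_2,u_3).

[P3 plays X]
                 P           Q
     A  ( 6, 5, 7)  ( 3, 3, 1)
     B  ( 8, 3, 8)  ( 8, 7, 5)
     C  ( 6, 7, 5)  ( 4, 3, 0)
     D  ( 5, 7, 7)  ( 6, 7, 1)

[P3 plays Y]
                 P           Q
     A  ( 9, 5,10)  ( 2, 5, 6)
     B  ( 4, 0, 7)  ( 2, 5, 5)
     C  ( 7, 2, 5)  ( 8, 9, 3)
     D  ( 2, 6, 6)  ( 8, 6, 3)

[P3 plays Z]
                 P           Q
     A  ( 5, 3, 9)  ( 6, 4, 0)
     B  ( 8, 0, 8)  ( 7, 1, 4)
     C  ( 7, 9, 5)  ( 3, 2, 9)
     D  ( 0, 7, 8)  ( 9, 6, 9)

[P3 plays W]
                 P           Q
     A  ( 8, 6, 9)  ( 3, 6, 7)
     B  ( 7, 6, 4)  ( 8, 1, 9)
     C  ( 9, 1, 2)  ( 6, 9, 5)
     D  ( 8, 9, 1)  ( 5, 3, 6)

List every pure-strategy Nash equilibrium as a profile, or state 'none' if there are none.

Nash profiles: (A,P,Y)

(A,P,X): not NE [P1→B gives 8>6; P3→Y gives 10>7]
(A,P,Y): NE
(A,P,Z): not NE [P1→B gives 8>5; P2→Q gives 4>3; P3→Y gives 10>9]
(A,P,W): not NE [P1→C gives 9>8; P3→Y gives 10>9]
(A,Q,X): not NE [P1→B gives 8>3; P2→P gives 5>3; P3→W gives 7>1]
(A,Q,Y): not NE [P1→D gives 8>2; P3→W gives 7>6]
(A,Q,Z): not NE [P1→D gives 9>6; P3→W gives 7>0]
(A,Q,W): not NE [P1→B gives 8>3]
(B,P,X): not NE [P2→Q gives 7>3]
(B,P,Y): not NE [P1→A gives 9>4; P2→Q gives 5>0; P3→Z gives 8>7]
(B,P,Z): not NE [P2→Q gives 1>0]
(B,P,W): not NE [P1→C gives 9>7; P3→Z gives 8>4]
(B,Q,X): not NE [P3→W gives 9>5]
(B,Q,Y): not NE [P1→D gives 8>2; P3→W gives 9>5]
(B,Q,Z): not NE [P1→D gives 9>7; P3→W gives 9>4]
(B,Q,W): not NE [P2→P gives 6>1]
(C,P,X): not NE [P1→B gives 8>6]
(C,P,Y): not NE [P1→A gives 9>7; P2→Q gives 9>2]
(C,P,Z): not NE [P1→B gives 8>7]
(C,P,W): not NE [P2→Q gives 9>1; P3→Z gives 5>2]
(C,Q,X): not NE [P1→B gives 8>4; P2→P gives 7>3; P3→Z gives 9>0]
(C,Q,Y): not NE [P3→Z gives 9>3]
(C,Q,Z): not NE [P1→D gives 9>3; P2→P gives 9>2]
(C,Q,W): not NE [P1→B gives 8>6; P3→Z gives 9>5]
(D,P,X): not NE [P1→B gives 8>5; P3→Z gives 8>7]
(D,P,Y): not NE [P1→A gives 9>2; P3→Z gives 8>6]
(D,P,Z): not NE [P1→B gives 8>0]
(D,P,W): not NE [P1→C gives 9>8; P3→Z gives 8>1]
(D,Q,X): not NE [P1→B gives 8>6; P3→Z gives 9>1]
(D,Q,Y): not NE [P3→Z gives 9>3]
(D,Q,Z): not NE [P2→P gives 7>6]
(D,Q,W): not NE [P1→B gives 8>5; P2→P gives 9>3; P3→Z gives 9>6]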